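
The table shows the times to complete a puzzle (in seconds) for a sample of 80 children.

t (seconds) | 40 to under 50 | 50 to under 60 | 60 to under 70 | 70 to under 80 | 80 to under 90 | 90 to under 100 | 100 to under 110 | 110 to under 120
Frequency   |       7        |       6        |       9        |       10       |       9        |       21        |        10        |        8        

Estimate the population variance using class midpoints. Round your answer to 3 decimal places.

429.984

Midpoints: 45, 55, 65, 75, 85, 95, 105, 115
n = 80, Σfm = 6710, mean = 83.8750
Σfm² = 597200
Σf(m − x̄)² = Σfm² − (Σfm)²/n = 597200 − 6710²/80 = 34398.7500
Population variance = 34398.7500 / 80 = 429.9844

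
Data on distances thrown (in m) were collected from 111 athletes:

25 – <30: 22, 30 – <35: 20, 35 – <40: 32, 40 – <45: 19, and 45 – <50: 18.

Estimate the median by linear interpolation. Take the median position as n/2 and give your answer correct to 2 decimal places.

Cumulative frequencies: 22, 42, 74, 93, 111
n = 111; position = n/2 = 55.5.
This falls in the class 35 – <40: L = 35, F = 42, f = 32, h = 5.
Median ≈ 35 + ((55.5 − 42) / 32) × 5 = 37.1094

37.11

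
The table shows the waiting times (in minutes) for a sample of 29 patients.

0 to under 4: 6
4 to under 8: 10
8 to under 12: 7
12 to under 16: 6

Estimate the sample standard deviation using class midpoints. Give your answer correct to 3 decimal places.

4.221

Midpoints: 2, 6, 10, 14
n = 29, Σfm = 226, mean = 7.7931
Σfm² = 2260
Σf(m − x̄)² = Σfm² − (Σfm)²/n = 2260 − 226²/29 = 498.7586
Sample variance = 498.7586 / 28 = 17.8128
Standard deviation = √17.8128 = 4.2205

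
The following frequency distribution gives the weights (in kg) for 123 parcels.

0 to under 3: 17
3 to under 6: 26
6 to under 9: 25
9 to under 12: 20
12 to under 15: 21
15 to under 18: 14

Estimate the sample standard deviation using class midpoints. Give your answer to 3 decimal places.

4.769

Midpoints: 1.5, 4.5, 7.5, 10.5, 13.5, 16.5
n = 123, Σfm = 1054.5, mean = 8.5732
Σfm² = 11814.75
Σf(m − x̄)² = Σfm² − (Σfm)²/n = 11814.75 − 1054.5²/123 = 2774.3415
Sample variance = 2774.3415 / 122 = 22.7405
Standard deviation = √22.7405 = 4.7687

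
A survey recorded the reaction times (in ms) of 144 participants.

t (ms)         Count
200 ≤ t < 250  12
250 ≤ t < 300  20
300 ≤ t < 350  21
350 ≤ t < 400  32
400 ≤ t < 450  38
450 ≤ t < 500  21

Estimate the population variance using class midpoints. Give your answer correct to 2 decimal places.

5711.68

Midpoints: 225, 275, 325, 375, 425, 475
n = 144, Σfm = 53150, mean = 369.0972
Σfm² = 20440000
Σf(m − x̄)² = Σfm² − (Σfm)²/n = 20440000 − 53150²/144 = 822482.6389
Population variance = 822482.6389 / 144 = 5711.6850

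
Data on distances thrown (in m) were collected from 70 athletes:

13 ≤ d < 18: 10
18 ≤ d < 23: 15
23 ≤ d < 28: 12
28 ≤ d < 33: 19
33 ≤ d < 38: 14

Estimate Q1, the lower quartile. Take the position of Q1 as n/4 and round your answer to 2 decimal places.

20.50

Cumulative frequencies: 10, 25, 37, 56, 70
n = 70; position = n/4 = 17.5.
This falls in the class 18 ≤ d < 23: L = 18, F = 10, f = 15, h = 5.
Lower quartile ≈ 18 + ((17.5 − 10) / 15) × 5 = 20.5000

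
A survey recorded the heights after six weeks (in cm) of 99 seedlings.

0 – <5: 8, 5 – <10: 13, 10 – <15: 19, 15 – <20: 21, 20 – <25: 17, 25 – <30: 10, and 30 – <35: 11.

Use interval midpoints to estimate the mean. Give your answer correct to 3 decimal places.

Midpoints: 2.5, 7.5, 12.5, 17.5, 22.5, 27.5, 32.5
Σfm = 8×2.5 + 13×7.5 + 19×12.5 + 21×17.5 + 17×22.5 + 10×27.5 + 11×32.5 = 1737.5
n = Σf = 99
Mean = 1737.5 / 99 = 17.5505

17.551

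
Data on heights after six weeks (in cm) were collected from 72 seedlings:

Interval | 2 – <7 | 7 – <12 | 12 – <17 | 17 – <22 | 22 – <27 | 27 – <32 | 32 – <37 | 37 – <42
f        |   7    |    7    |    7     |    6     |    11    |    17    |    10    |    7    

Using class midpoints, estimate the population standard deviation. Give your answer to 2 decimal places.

10.66

Midpoints: 4.5, 9.5, 14.5, 19.5, 24.5, 29.5, 34.5, 39.5
n = 72, Σfm = 1709, mean = 23.7361
Σfm² = 48748
Σf(m − x̄)² = Σfm² − (Σfm)²/n = 48748 − 1709²/72 = 8182.9861
Population variance = 8182.9861 / 72 = 113.6526
Standard deviation = √113.6526 = 10.6608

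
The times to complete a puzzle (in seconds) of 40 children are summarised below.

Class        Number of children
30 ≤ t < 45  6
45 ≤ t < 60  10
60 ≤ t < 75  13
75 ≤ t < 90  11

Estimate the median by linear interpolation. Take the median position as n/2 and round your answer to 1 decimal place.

Cumulative frequencies: 6, 16, 29, 40
n = 40; position = n/2 = 20.
This falls in the class 60 ≤ t < 75: L = 60, F = 16, f = 13, h = 15.
Median ≈ 60 + ((20 − 16) / 13) × 15 = 64.6154

64.6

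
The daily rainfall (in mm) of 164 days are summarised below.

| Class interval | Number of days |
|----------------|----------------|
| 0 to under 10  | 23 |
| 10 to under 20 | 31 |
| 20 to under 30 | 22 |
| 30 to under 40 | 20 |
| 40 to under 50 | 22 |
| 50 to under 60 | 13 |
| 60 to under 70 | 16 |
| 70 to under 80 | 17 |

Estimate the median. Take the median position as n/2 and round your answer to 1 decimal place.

Cumulative frequencies: 23, 54, 76, 96, 118, 131, 147, 164
n = 164; position = n/2 = 82.
This falls in the class 30 to under 40: L = 30, F = 76, f = 20, h = 10.
Median ≈ 30 + ((82 − 76) / 20) × 10 = 33.0000

33.0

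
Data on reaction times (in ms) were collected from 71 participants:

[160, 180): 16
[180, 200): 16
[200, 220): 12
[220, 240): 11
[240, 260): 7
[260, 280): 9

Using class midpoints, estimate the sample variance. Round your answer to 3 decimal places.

1141.569

Midpoints: 170, 190, 210, 230, 250, 270
n = 71, Σfm = 14990, mean = 211.1268
Σfm² = 3244700
Σf(m − x̄)² = Σfm² − (Σfm)²/n = 3244700 − 14990²/71 = 79909.8592
Sample variance = 79909.8592 / 70 = 1141.5694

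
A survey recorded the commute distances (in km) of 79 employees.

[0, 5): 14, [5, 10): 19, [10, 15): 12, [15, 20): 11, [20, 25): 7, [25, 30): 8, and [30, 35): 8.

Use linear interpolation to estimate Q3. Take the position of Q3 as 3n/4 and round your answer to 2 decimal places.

Cumulative frequencies: 14, 33, 45, 56, 63, 71, 79
n = 79; position = 3n/4 = 59.25.
This falls in the class [20, 25): L = 20, F = 56, f = 7, h = 5.
Upper quartile ≈ 20 + ((59.25 − 56) / 7) × 5 = 22.3214

22.32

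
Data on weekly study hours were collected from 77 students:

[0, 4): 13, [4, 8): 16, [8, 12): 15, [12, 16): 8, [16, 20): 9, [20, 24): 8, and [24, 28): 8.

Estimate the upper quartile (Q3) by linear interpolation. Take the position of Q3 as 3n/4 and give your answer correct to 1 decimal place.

18.6

Cumulative frequencies: 13, 29, 44, 52, 61, 69, 77
n = 77; position = 3n/4 = 57.75.
This falls in the class [16, 20): L = 16, F = 52, f = 9, h = 4.
Upper quartile ≈ 16 + ((57.75 − 52) / 9) × 4 = 18.5556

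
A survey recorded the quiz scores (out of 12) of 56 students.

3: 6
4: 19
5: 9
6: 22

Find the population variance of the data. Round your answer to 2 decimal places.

Values: 3, 4, 5, 6
n = 56, Σfx = 271, mean = 4.8393
Σfx² = 1375
Σf(x − x̄)² = Σfx² − (Σfx)²/n = 1375 − 271²/56 = 63.5536
Population variance = 63.5536 / 56 = 1.1349

1.13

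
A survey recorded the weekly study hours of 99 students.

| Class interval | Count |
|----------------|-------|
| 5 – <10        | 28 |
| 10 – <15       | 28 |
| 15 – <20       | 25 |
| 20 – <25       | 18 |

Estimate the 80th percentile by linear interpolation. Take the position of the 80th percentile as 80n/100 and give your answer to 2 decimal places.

19.64

Cumulative frequencies: 28, 56, 81, 99
n = 99; position = 80n/100 = 79.2.
This falls in the class 15 – <20: L = 15, F = 56, f = 25, h = 5.
80th percentile ≈ 15 + ((79.2 − 56) / 25) × 5 = 19.6400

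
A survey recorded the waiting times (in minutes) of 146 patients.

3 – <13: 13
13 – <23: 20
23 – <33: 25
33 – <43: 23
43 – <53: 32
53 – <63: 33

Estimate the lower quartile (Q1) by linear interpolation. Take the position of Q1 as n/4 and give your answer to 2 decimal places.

Cumulative frequencies: 13, 33, 58, 81, 113, 146
n = 146; position = n/4 = 36.5.
This falls in the class 23 – <33: L = 23, F = 33, f = 25, h = 10.
Lower quartile ≈ 23 + ((36.5 − 33) / 25) × 10 = 24.4000

24.40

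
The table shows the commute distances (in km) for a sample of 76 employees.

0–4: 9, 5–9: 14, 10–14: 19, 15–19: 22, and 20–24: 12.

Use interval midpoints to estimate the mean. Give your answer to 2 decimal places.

12.92

Midpoints: 2, 7, 12, 17, 22
Σfm = 9×2 + 14×7 + 19×12 + 22×17 + 12×22 = 982
n = Σf = 76
Mean = 982 / 76 = 12.9211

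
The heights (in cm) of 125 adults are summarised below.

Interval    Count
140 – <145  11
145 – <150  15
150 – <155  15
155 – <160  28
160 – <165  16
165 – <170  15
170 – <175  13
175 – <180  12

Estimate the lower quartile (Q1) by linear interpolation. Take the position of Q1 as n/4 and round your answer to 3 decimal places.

Cumulative frequencies: 11, 26, 41, 69, 85, 100, 113, 125
n = 125; position = n/4 = 31.25.
This falls in the class 150 – <155: L = 150, F = 26, f = 15, h = 5.
Lower quartile ≈ 150 + ((31.25 − 26) / 15) × 5 = 151.7500

151.750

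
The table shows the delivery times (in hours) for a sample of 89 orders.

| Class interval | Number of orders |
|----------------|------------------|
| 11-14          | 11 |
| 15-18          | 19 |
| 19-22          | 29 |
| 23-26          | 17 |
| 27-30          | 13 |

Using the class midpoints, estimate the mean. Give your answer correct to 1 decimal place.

Midpoints: 12.5, 16.5, 20.5, 24.5, 28.5
Σfm = 11×12.5 + 19×16.5 + 29×20.5 + 17×24.5 + 13×28.5 = 1832.5
n = Σf = 89
Mean = 1832.5 / 89 = 20.5899

20.6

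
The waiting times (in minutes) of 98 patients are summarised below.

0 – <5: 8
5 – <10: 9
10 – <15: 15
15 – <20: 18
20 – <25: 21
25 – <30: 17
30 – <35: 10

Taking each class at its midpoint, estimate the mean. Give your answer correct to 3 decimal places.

Midpoints: 2.5, 7.5, 12.5, 17.5, 22.5, 27.5, 32.5
Σfm = 8×2.5 + 9×7.5 + 15×12.5 + 18×17.5 + 21×22.5 + 17×27.5 + 10×32.5 = 1855
n = Σf = 98
Mean = 1855 / 98 = 18.9286

18.929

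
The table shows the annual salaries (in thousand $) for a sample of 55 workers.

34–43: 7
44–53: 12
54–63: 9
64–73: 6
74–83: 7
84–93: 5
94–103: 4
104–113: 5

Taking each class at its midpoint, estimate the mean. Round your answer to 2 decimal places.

Midpoints: 38.5, 48.5, 58.5, 68.5, 78.5, 88.5, 98.5, 108.5
Σfm = 7×38.5 + 12×48.5 + 9×58.5 + 6×68.5 + 7×78.5 + 5×88.5 + 4×98.5 + 5×108.5 = 3717.5
n = Σf = 55
Mean = 3717.5 / 55 = 67.5909

67.59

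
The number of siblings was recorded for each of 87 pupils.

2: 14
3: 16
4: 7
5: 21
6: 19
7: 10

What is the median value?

Cumulative frequencies: 14, 30, 37, 58, 77, 87
n = 87, so the median is the value in position (n+1)/2 = 44.
Position 44 falls at value 5.

5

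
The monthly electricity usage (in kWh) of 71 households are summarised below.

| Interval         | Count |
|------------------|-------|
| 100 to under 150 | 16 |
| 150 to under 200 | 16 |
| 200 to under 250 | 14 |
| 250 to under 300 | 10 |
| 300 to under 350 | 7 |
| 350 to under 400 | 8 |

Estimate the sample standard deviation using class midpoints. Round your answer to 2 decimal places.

Midpoints: 125, 175, 225, 275, 325, 375
n = 71, Σfm = 15975, mean = 225.0000
Σfm² = 4069375
Σf(m − x̄)² = Σfm² − (Σfm)²/n = 4069375 − 15975²/71 = 475000.0000
Sample variance = 475000.0000 / 70 = 6785.7143
Standard deviation = √6785.7143 = 82.3754

82.38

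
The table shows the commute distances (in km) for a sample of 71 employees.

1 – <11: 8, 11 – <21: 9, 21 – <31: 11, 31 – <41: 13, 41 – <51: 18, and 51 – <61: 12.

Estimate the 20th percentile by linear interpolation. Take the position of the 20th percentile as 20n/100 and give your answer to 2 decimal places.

17.89

Cumulative frequencies: 8, 17, 28, 41, 59, 71
n = 71; position = 20n/100 = 14.2.
This falls in the class 11 – <21: L = 11, F = 8, f = 9, h = 10.
20th percentile ≈ 11 + ((14.2 − 8) / 9) × 10 = 17.8889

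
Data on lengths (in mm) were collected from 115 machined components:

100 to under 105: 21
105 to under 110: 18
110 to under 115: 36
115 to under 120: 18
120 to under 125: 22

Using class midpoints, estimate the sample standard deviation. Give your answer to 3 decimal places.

Midpoints: 102.5, 107.5, 112.5, 117.5, 122.5
n = 115, Σfm = 12947.5, mean = 112.5870
Σfm² = 1462918.75
Σf(m − x̄)² = Σfm² − (Σfm)²/n = 1462918.75 − 12947.5²/115 = 5199.1304
Sample variance = 5199.1304 / 114 = 45.6064
Standard deviation = √45.6064 = 6.7533

6.753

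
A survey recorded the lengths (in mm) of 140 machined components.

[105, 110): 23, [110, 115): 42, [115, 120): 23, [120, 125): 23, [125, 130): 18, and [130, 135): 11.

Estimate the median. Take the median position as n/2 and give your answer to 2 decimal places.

Cumulative frequencies: 23, 65, 88, 111, 129, 140
n = 140; position = n/2 = 70.
This falls in the class [115, 120): L = 115, F = 65, f = 23, h = 5.
Median ≈ 115 + ((70 − 65) / 23) × 5 = 116.0870

116.09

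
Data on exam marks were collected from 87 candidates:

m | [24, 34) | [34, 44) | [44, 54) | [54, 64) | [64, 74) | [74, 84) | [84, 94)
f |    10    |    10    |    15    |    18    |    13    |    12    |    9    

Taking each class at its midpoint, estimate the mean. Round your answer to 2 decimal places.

58.89

Midpoints: 29, 39, 49, 59, 69, 79, 89
Σfm = 10×29 + 10×39 + 15×49 + 18×59 + 13×69 + 12×79 + 9×89 = 5123
n = Σf = 87
Mean = 5123 / 87 = 58.8851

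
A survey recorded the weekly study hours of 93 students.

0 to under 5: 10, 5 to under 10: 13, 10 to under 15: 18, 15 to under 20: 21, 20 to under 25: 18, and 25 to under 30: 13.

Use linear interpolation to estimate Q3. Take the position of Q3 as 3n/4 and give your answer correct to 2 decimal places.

22.15

Cumulative frequencies: 10, 23, 41, 62, 80, 93
n = 93; position = 3n/4 = 69.75.
This falls in the class 20 to under 25: L = 20, F = 62, f = 18, h = 5.
Upper quartile ≈ 20 + ((69.75 − 62) / 18) × 5 = 22.1528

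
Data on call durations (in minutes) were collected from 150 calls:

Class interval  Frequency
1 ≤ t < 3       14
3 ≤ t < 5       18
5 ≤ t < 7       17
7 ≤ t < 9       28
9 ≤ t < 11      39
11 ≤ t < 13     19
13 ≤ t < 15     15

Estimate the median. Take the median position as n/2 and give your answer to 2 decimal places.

Cumulative frequencies: 14, 32, 49, 77, 116, 135, 150
n = 150; position = n/2 = 75.
This falls in the class 7 ≤ t < 9: L = 7, F = 49, f = 28, h = 2.
Median ≈ 7 + ((75 − 49) / 28) × 2 = 8.8571

8.86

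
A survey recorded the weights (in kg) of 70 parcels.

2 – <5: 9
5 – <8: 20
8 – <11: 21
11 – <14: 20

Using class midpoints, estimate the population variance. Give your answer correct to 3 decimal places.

Midpoints: 3.5, 6.5, 9.5, 12.5
n = 70, Σfm = 611, mean = 8.7286
Σfm² = 5975.5
Σf(m − x̄)² = Σfm² − (Σfm)²/n = 5975.5 − 611²/70 = 642.3429
Population variance = 642.3429 / 70 = 9.1763

9.176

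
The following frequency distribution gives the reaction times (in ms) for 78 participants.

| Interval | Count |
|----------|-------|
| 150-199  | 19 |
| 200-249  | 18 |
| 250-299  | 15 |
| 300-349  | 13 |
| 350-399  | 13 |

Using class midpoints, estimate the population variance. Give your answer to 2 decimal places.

Midpoints: 174.5, 224.5, 274.5, 324.5, 374.5
n = 78, Σfm = 20561, mean = 263.6026
Σfm² = 5808169.5
Σf(m − x̄)² = Σfm² − (Σfm)²/n = 5808169.5 − 20561²/78 = 388237.1795
Population variance = 388237.1795 / 78 = 4977.3997

4977.40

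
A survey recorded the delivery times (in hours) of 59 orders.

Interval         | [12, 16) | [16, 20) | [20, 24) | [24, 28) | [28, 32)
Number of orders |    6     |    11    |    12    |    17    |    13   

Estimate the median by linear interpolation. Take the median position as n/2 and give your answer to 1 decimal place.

Cumulative frequencies: 6, 17, 29, 46, 59
n = 59; position = n/2 = 29.5.
This falls in the class [24, 28): L = 24, F = 29, f = 17, h = 4.
Median ≈ 24 + ((29.5 − 29) / 17) × 4 = 24.1176

24.1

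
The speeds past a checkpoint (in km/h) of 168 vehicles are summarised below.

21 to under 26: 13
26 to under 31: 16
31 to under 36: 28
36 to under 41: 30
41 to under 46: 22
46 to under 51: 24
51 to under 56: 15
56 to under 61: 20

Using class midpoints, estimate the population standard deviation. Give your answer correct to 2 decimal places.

Midpoints: 23.5, 28.5, 33.5, 38.5, 43.5, 48.5, 53.5, 58.5
n = 168, Σfm = 6948, mean = 41.3571
Σfm² = 305528
Σf(m − x̄)² = Σfm² − (Σfm)²/n = 305528 − 6948²/168 = 18178.5714
Population variance = 18178.5714 / 168 = 108.2058
Standard deviation = √108.2058 = 10.4022

10.40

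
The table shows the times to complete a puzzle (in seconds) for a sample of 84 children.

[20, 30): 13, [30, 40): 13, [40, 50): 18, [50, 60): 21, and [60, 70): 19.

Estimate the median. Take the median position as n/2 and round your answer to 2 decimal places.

48.89

Cumulative frequencies: 13, 26, 44, 65, 84
n = 84; position = n/2 = 42.
This falls in the class [40, 50): L = 40, F = 26, f = 18, h = 10.
Median ≈ 40 + ((42 − 26) / 18) × 10 = 48.8889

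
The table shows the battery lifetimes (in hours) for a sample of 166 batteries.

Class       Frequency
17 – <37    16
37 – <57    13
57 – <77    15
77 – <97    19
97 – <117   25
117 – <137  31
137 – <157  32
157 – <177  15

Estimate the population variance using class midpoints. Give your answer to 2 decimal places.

Midpoints: 27, 47, 67, 87, 107, 127, 147, 167
n = 166, Σfm = 17522, mean = 105.5542
Σfm² = 2147574
Σf(m − x̄)² = Σfm² − (Σfm)²/n = 2147574 − 17522²/166 = 298053.0120
Population variance = 298053.0120 / 166 = 1795.5001

1795.50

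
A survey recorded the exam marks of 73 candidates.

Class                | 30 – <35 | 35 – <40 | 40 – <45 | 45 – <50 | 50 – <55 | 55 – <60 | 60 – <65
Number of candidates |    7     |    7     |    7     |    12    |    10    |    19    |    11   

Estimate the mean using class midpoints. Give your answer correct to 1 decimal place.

50.2

Midpoints: 32.5, 37.5, 42.5, 47.5, 52.5, 57.5, 62.5
Σfm = 7×32.5 + 7×37.5 + 7×42.5 + 12×47.5 + 10×52.5 + 19×57.5 + 11×62.5 = 3662.5
n = Σf = 73
Mean = 3662.5 / 73 = 50.1712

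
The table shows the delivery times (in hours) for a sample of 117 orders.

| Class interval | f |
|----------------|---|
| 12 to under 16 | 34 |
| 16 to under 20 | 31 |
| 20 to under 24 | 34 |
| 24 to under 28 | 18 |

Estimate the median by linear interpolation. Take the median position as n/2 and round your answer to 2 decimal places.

19.16

Cumulative frequencies: 34, 65, 99, 117
n = 117; position = n/2 = 58.5.
This falls in the class 16 to under 20: L = 16, F = 34, f = 31, h = 4.
Median ≈ 16 + ((58.5 − 34) / 31) × 4 = 19.1613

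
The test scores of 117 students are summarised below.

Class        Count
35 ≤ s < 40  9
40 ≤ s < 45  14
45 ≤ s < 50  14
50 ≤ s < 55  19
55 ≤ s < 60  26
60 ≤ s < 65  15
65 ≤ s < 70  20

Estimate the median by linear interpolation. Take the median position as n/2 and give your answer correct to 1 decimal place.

55.5

Cumulative frequencies: 9, 23, 37, 56, 82, 97, 117
n = 117; position = n/2 = 58.5.
This falls in the class 55 ≤ s < 60: L = 55, F = 56, f = 26, h = 5.
Median ≈ 55 + ((58.5 − 56) / 26) × 5 = 55.4808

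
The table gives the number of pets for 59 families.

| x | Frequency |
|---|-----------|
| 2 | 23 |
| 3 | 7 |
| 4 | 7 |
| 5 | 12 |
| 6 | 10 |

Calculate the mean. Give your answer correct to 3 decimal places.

3.644

Values: 2, 3, 4, 5, 6
Σfx = 23×2 + 7×3 + 7×4 + 12×5 + 10×6 = 215
n = Σf = 59
Mean = 215 / 59 = 3.6441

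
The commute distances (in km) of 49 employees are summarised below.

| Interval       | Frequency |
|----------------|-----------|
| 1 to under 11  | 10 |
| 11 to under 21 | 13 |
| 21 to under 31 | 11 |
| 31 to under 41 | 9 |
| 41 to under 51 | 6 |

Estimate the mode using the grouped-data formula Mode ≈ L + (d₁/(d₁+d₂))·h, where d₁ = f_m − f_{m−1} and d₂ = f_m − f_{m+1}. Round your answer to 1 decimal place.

Modal class: 11 to under 21 (highest frequency 13).
d₁ = 13 − 10 = 3, d₂ = 13 − 11 = 2
Mode ≈ 11 + (3/(3+2)) × 10 = 11 + 6.0000 = 17.0000

17.0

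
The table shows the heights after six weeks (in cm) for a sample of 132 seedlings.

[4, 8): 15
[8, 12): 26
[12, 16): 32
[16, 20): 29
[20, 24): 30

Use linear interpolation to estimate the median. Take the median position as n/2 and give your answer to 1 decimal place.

15.1

Cumulative frequencies: 15, 41, 73, 102, 132
n = 132; position = n/2 = 66.
This falls in the class [12, 16): L = 12, F = 41, f = 32, h = 4.
Median ≈ 12 + ((66 − 41) / 32) × 4 = 15.1250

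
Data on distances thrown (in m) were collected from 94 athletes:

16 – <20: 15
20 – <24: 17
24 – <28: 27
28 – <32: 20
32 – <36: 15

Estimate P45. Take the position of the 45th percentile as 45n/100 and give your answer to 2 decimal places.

Cumulative frequencies: 15, 32, 59, 79, 94
n = 94; position = 45n/100 = 42.3.
This falls in the class 24 – <28: L = 24, F = 32, f = 27, h = 4.
45th percentile ≈ 24 + ((42.3 − 32) / 27) × 4 = 25.5259

25.53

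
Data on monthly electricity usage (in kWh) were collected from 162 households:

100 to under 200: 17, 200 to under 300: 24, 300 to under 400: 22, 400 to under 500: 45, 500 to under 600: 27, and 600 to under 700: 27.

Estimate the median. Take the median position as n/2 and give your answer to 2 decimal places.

440.00

Cumulative frequencies: 17, 41, 63, 108, 135, 162
n = 162; position = n/2 = 81.
This falls in the class 400 to under 500: L = 400, F = 63, f = 45, h = 100.
Median ≈ 400 + ((81 − 63) / 45) × 100 = 440.0000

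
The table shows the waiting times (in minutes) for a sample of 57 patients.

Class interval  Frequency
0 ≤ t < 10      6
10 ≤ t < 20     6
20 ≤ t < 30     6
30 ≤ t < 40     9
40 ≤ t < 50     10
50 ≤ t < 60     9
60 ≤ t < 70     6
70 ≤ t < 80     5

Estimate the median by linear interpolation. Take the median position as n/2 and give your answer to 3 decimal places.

41.500

Cumulative frequencies: 6, 12, 18, 27, 37, 46, 52, 57
n = 57; position = n/2 = 28.5.
This falls in the class 40 ≤ t < 50: L = 40, F = 27, f = 10, h = 10.
Median ≈ 40 + ((28.5 − 27) / 10) × 10 = 41.5000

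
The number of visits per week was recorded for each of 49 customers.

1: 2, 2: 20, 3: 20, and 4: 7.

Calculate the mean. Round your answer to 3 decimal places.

2.653

Values: 1, 2, 3, 4
Σfx = 2×1 + 20×2 + 20×3 + 7×4 = 130
n = Σf = 49
Mean = 130 / 49 = 2.6531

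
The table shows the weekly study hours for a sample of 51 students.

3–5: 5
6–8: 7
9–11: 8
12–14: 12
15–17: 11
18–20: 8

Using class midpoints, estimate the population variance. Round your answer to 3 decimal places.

21.536

Midpoints: 4, 7, 10, 13, 16, 19
n = 51, Σfm = 633, mean = 12.4118
Σfm² = 8955
Σf(m − x̄)² = Σfm² − (Σfm)²/n = 8955 − 633²/51 = 1098.3529
Population variance = 1098.3529 / 51 = 21.5363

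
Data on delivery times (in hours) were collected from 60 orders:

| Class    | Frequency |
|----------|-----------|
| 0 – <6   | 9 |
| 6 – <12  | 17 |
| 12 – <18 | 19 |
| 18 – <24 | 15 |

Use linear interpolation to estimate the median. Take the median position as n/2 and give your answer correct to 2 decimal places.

Cumulative frequencies: 9, 26, 45, 60
n = 60; position = n/2 = 30.
This falls in the class 12 – <18: L = 12, F = 26, f = 19, h = 6.
Median ≈ 12 + ((30 − 26) / 19) × 6 = 13.2632

13.26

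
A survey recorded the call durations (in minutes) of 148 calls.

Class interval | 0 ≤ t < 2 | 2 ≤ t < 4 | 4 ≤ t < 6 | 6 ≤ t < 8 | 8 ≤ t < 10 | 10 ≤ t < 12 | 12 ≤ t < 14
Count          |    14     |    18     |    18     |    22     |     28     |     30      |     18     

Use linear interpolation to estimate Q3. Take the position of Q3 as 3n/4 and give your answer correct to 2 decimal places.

10.73

Cumulative frequencies: 14, 32, 50, 72, 100, 130, 148
n = 148; position = 3n/4 = 111.
This falls in the class 10 ≤ t < 12: L = 10, F = 100, f = 30, h = 2.
Upper quartile ≈ 10 + ((111 − 100) / 30) × 2 = 10.7333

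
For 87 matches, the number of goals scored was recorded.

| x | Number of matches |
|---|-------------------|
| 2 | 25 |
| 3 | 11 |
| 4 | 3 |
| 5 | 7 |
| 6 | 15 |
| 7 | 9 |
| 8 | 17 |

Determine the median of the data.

5

Cumulative frequencies: 25, 36, 39, 46, 61, 70, 87
n = 87, so the median is the value in position (n+1)/2 = 44.
Position 44 falls at value 5.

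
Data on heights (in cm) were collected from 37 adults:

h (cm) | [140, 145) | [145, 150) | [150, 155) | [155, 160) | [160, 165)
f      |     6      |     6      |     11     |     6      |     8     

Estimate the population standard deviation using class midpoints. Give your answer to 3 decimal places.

Midpoints: 142.5, 147.5, 152.5, 157.5, 162.5
n = 37, Σfm = 5662.5, mean = 153.0405
Σfm² = 868281.25
Σf(m − x̄)² = Σfm² − (Σfm)²/n = 868281.25 − 5662.5²/37 = 1689.1892
Population variance = 1689.1892 / 37 = 45.6538
Standard deviation = √45.6538 = 6.7568

6.757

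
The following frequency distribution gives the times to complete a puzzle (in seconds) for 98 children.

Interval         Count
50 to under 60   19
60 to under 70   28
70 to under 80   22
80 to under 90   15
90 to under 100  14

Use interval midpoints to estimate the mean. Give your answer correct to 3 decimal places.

72.653

Midpoints: 55, 65, 75, 85, 95
Σfm = 19×55 + 28×65 + 22×75 + 15×85 + 14×95 = 7120
n = Σf = 98
Mean = 7120 / 98 = 72.6531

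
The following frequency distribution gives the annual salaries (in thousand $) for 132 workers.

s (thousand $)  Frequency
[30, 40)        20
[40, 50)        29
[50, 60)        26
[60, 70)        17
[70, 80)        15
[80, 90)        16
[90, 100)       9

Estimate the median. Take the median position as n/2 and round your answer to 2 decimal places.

Cumulative frequencies: 20, 49, 75, 92, 107, 123, 132
n = 132; position = n/2 = 66.
This falls in the class [50, 60): L = 50, F = 49, f = 26, h = 10.
Median ≈ 50 + ((66 − 49) / 26) × 10 = 56.5385

56.54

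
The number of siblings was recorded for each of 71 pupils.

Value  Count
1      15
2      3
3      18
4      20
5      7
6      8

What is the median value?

3

Cumulative frequencies: 15, 18, 36, 56, 63, 71
n = 71, so the median is the value in position (n+1)/2 = 36.
Position 36 falls at value 3.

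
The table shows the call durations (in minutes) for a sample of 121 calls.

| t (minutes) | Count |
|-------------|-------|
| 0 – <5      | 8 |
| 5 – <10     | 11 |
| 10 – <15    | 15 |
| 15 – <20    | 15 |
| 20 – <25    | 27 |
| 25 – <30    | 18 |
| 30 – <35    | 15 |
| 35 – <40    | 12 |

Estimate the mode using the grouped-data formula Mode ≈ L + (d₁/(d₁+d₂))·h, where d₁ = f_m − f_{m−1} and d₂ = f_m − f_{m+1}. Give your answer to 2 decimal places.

Modal class: 20 – <25 (highest frequency 27).
d₁ = 27 − 15 = 12, d₂ = 27 − 18 = 9
Mode ≈ 20 + (12/(12+9)) × 5 = 20 + 2.8571 = 22.8571

22.86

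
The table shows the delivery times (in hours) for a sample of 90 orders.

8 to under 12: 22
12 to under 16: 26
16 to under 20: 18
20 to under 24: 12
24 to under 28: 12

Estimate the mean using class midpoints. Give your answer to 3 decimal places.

16.489

Midpoints: 10, 14, 18, 22, 26
Σfm = 22×10 + 26×14 + 18×18 + 12×22 + 12×26 = 1484
n = Σf = 90
Mean = 1484 / 90 = 16.4889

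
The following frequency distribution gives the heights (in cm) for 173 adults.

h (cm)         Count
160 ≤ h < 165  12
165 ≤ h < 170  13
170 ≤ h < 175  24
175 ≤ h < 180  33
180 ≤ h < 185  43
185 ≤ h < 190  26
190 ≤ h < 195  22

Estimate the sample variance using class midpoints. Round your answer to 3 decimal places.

Midpoints: 162.5, 167.5, 172.5, 177.5, 182.5, 187.5, 192.5
n = 173, Σfm = 31082.5, mean = 179.6676
Σfm² = 5596931.25
Σf(m − x̄)² = Σfm² − (Σfm)²/n = 5596931.25 − 31082.5²/173 = 12412.1387
Sample variance = 12412.1387 / 172 = 72.1636

72.164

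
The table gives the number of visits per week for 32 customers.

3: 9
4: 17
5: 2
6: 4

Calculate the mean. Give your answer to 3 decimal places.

4.031

Values: 3, 4, 5, 6
Σfx = 9×3 + 17×4 + 2×5 + 4×6 = 129
n = Σf = 32
Mean = 129 / 32 = 4.0312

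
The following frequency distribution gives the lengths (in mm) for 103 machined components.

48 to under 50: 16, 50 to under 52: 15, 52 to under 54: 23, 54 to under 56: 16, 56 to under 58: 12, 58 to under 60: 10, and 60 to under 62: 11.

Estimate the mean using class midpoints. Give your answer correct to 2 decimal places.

54.30

Midpoints: 49, 51, 53, 55, 57, 59, 61
Σfm = 16×49 + 15×51 + 23×53 + 16×55 + 12×57 + 10×59 + 11×61 = 5593
n = Σf = 103
Mean = 5593 / 103 = 54.3010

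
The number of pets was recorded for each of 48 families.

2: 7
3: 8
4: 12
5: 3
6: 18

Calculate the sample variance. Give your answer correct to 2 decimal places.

2.23

Values: 2, 3, 4, 5, 6
n = 48, Σfx = 209, mean = 4.3542
Σfx² = 1015
Σf(x − x̄)² = Σfx² − (Σfx)²/n = 1015 − 209²/48 = 104.9792
Sample variance = 104.9792 / 47 = 2.2336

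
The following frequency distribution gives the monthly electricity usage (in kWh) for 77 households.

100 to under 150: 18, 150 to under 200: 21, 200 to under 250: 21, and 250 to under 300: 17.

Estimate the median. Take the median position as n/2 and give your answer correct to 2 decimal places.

198.81

Cumulative frequencies: 18, 39, 60, 77
n = 77; position = n/2 = 38.5.
This falls in the class 150 to under 200: L = 150, F = 18, f = 21, h = 50.
Median ≈ 150 + ((38.5 − 18) / 21) × 50 = 198.8095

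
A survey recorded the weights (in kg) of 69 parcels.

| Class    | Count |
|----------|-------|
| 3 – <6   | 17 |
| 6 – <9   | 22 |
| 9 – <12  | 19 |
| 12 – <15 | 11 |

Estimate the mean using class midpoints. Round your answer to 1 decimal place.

8.5

Midpoints: 4.5, 7.5, 10.5, 13.5
Σfm = 17×4.5 + 22×7.5 + 19×10.5 + 11×13.5 = 589.5
n = Σf = 69
Mean = 589.5 / 69 = 8.5435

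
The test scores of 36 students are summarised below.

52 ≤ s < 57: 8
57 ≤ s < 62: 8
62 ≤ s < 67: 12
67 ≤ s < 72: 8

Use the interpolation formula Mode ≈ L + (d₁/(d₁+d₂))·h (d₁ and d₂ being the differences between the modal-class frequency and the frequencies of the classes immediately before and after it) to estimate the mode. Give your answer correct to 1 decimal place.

64.5

Modal class: 62 ≤ s < 67 (highest frequency 12).
d₁ = 12 − 8 = 4, d₂ = 12 − 8 = 4
Mode ≈ 62 + (4/(4+4)) × 5 = 62 + 2.5000 = 64.5000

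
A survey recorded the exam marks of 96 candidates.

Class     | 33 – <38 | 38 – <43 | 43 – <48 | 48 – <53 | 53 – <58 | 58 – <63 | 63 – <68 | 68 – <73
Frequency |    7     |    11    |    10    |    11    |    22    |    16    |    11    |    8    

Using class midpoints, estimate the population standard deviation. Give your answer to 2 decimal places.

10.01

Midpoints: 35.5, 40.5, 45.5, 50.5, 55.5, 60.5, 65.5, 70.5
n = 96, Σfm = 5178, mean = 53.9375
Σfm² = 288904
Σf(m − x̄)² = Σfm² − (Σfm)²/n = 288904 − 5178²/96 = 9615.6250
Population variance = 9615.6250 / 96 = 100.1628
Standard deviation = √100.1628 = 10.0081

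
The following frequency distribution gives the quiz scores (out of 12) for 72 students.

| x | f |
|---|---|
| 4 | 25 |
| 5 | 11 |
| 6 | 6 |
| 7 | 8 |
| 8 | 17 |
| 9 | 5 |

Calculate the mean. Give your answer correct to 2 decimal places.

Values: 4, 5, 6, 7, 8, 9
Σfx = 25×4 + 11×5 + 6×6 + 8×7 + 17×8 + 5×9 = 428
n = Σf = 72
Mean = 428 / 72 = 5.9444

5.94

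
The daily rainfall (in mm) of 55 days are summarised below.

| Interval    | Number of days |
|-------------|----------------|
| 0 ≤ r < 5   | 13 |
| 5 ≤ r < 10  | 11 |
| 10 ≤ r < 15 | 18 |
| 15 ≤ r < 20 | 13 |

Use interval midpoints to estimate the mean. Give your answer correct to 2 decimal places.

10.32

Midpoints: 2.5, 7.5, 12.5, 17.5
Σfm = 13×2.5 + 11×7.5 + 18×12.5 + 13×17.5 = 567.5
n = Σf = 55
Mean = 567.5 / 55 = 10.3182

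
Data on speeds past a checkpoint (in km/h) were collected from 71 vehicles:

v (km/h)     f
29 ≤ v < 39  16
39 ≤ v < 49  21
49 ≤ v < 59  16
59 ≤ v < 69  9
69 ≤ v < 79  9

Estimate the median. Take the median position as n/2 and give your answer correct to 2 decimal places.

Cumulative frequencies: 16, 37, 53, 62, 71
n = 71; position = n/2 = 35.5.
This falls in the class 39 ≤ v < 49: L = 39, F = 16, f = 21, h = 10.
Median ≈ 39 + ((35.5 − 16) / 21) × 10 = 48.2857

48.29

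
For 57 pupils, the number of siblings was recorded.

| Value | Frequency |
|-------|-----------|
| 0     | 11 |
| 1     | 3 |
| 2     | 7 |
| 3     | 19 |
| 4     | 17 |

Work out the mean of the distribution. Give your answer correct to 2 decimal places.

2.49

Values: 0, 1, 2, 3, 4
Σfx = 11×0 + 3×1 + 7×2 + 19×3 + 17×4 = 142
n = Σf = 57
Mean = 142 / 57 = 2.4912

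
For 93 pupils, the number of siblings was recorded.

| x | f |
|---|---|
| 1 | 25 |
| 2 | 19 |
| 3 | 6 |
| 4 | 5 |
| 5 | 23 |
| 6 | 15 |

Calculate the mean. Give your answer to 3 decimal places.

Values: 1, 2, 3, 4, 5, 6
Σfx = 25×1 + 19×2 + 6×3 + 5×4 + 23×5 + 15×6 = 306
n = Σf = 93
Mean = 306 / 93 = 3.2903

3.290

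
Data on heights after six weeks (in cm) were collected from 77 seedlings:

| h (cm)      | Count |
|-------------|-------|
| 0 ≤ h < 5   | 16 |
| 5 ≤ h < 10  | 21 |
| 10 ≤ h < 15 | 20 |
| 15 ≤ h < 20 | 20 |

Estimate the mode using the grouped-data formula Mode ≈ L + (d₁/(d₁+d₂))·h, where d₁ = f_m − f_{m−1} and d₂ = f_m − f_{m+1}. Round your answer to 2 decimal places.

Modal class: 5 ≤ h < 10 (highest frequency 21).
d₁ = 21 − 16 = 5, d₂ = 21 − 20 = 1
Mode ≈ 5 + (5/(5+1)) × 5 = 5 + 4.1667 = 9.1667

9.17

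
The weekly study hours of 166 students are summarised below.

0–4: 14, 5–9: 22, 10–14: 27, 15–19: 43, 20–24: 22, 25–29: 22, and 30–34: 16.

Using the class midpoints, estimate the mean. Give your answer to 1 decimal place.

Midpoints: 2, 7, 12, 17, 22, 27, 32
Σfm = 14×2 + 22×7 + 27×12 + 43×17 + 22×22 + 22×27 + 16×32 = 2827
n = Σf = 166
Mean = 2827 / 166 = 17.0301

17.0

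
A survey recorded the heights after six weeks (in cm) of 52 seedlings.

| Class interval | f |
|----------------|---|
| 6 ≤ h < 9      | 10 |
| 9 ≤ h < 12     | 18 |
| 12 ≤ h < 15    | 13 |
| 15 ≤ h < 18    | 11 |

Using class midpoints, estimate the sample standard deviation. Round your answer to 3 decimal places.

3.115

Midpoints: 7.5, 10.5, 13.5, 16.5
n = 52, Σfm = 621, mean = 11.9423
Σfm² = 7911
Σf(m − x̄)² = Σfm² − (Σfm)²/n = 7911 − 621²/52 = 494.8269
Sample variance = 494.8269 / 51 = 9.7025
Standard deviation = √9.7025 = 3.1149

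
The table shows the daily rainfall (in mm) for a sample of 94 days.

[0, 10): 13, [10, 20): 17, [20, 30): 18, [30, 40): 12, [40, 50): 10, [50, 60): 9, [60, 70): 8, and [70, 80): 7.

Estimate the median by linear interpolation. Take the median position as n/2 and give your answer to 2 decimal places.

29.44

Cumulative frequencies: 13, 30, 48, 60, 70, 79, 87, 94
n = 94; position = n/2 = 47.
This falls in the class [20, 30): L = 20, F = 30, f = 18, h = 10.
Median ≈ 20 + ((47 − 30) / 18) × 10 = 29.4444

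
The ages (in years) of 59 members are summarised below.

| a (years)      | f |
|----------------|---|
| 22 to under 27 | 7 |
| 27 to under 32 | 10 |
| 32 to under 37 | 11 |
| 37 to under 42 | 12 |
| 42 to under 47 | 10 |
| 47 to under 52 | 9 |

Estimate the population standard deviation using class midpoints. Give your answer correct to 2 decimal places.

Midpoints: 24.5, 29.5, 34.5, 39.5, 44.5, 49.5
n = 59, Σfm = 2210.5, mean = 37.4661
Σfm² = 86574.75
Σf(m − x̄)² = Σfm² − (Σfm)²/n = 86574.75 − 2210.5²/59 = 3755.9322
Population variance = 3755.9322 / 59 = 63.6599
Standard deviation = √63.6599 = 7.9787

7.98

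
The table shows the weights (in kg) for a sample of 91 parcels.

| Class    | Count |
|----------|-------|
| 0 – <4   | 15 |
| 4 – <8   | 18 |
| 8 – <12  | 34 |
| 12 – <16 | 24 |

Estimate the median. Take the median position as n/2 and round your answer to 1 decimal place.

9.5

Cumulative frequencies: 15, 33, 67, 91
n = 91; position = n/2 = 45.5.
This falls in the class 8 – <12: L = 8, F = 33, f = 34, h = 4.
Median ≈ 8 + ((45.5 − 33) / 34) × 4 = 9.4706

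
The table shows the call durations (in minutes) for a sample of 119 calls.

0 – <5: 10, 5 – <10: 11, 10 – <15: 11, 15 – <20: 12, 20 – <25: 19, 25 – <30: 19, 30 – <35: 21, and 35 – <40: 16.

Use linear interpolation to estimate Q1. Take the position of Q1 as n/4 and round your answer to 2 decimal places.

Cumulative frequencies: 10, 21, 32, 44, 63, 82, 103, 119
n = 119; position = n/4 = 29.75.
This falls in the class 10 – <15: L = 10, F = 21, f = 11, h = 5.
Lower quartile ≈ 10 + ((29.75 − 21) / 11) × 5 = 13.9773

13.98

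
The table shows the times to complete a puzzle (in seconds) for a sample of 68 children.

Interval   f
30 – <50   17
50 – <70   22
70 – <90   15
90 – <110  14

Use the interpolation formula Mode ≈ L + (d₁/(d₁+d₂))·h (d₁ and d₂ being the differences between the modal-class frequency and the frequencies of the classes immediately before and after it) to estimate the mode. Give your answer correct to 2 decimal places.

58.33

Modal class: 50 – <70 (highest frequency 22).
d₁ = 22 − 17 = 5, d₂ = 22 − 15 = 7
Mode ≈ 50 + (5/(5+7)) × 20 = 50 + 8.3333 = 58.3333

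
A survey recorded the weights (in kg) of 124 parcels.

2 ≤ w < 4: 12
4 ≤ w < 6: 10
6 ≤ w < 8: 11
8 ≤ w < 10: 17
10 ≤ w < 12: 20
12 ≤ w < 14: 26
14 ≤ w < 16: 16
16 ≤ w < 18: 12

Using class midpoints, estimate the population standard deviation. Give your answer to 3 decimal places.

4.161

Midpoints: 3, 5, 7, 9, 11, 13, 15, 17
n = 124, Σfm = 1318, mean = 10.6290
Σfm² = 16156
Σf(m − x̄)² = Σfm² − (Σfm)²/n = 16156 − 1318²/124 = 2146.9355
Population variance = 2146.9355 / 124 = 17.3140
Standard deviation = √17.3140 = 4.1610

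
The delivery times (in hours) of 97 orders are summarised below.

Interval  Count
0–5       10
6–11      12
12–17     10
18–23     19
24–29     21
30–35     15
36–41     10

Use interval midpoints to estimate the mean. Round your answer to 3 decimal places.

21.552

Midpoints: 2.5, 8.5, 14.5, 20.5, 26.5, 32.5, 38.5
Σfm = 10×2.5 + 12×8.5 + 10×14.5 + 19×20.5 + 21×26.5 + 15×32.5 + 10×38.5 = 2090.5
n = Σf = 97
Mean = 2090.5 / 97 = 21.5515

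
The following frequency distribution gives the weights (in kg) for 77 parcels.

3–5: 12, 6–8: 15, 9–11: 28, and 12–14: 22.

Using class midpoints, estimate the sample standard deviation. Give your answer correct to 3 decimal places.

3.102

Midpoints: 4, 7, 10, 13
n = 77, Σfm = 719, mean = 9.3377
Σfm² = 7445
Σf(m − x̄)² = Σfm² − (Σfm)²/n = 7445 − 719²/77 = 731.2208
Sample variance = 731.2208 / 76 = 9.6213
Standard deviation = √9.6213 = 3.1018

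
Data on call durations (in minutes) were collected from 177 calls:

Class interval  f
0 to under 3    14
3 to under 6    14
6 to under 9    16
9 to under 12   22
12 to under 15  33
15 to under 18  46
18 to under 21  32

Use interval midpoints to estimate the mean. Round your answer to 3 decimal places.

12.788

Midpoints: 1.5, 4.5, 7.5, 10.5, 13.5, 16.5, 19.5
Σfm = 14×1.5 + 14×4.5 + 16×7.5 + 22×10.5 + 33×13.5 + 46×16.5 + 32×19.5 = 2263.5
n = Σf = 177
Mean = 2263.5 / 177 = 12.7881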